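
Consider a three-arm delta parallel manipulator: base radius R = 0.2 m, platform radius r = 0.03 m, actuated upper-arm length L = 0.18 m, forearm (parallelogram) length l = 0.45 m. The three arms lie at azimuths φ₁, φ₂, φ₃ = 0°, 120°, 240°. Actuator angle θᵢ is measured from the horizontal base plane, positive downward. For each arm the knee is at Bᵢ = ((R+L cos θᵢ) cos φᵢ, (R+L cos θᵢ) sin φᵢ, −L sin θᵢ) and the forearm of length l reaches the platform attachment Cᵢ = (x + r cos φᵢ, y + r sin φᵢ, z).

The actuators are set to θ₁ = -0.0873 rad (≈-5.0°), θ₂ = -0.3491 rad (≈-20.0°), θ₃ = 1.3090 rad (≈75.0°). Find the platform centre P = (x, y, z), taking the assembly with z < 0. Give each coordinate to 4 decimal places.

O1 = (0.3493·cos0.0°, 0.3493·sin0.0°, 0.0157) = (0.3493, 0.0000, 0.0157)
φ2=120.0°: virtual centre (-0.1696, 0.2937, 0.0616), radius l
φ3=240.0°: virtual centre (-0.1083, -0.1876, -0.1739), radius l
eliminate P² terms by subtracting sphere 1 from 2 and 3
[-1.0378 0.5874 0.0918]·P = -0.0035;  [-0.9152 -0.3751 -0.3791]·P = -0.0451
det = 0.9269;  x = 0.0300+-0.2031z,  y = 0.0471+-0.5151z
into |P−O₁|² = l²: 1.3065z² + 0.0498z + -0.0981 = 0;  Δ = 0.5150;  z = -0.2937 or 0.2556 → z<0 root = -0.2937
x = 0.0897, y = 0.1984

(0.0897, 0.1984, -0.2937)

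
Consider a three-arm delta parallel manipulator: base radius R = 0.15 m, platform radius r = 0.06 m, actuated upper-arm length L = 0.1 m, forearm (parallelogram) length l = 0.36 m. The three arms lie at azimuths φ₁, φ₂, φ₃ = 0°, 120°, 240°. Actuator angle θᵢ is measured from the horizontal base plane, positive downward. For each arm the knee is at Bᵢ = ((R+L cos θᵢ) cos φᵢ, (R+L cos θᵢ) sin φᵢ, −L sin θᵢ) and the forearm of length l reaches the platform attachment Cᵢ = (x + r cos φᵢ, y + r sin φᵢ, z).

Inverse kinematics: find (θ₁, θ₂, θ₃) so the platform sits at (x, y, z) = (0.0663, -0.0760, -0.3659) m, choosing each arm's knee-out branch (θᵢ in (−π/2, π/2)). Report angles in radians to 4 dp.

θ₁ = 0.3497, θ₂ = 1.1347, θ₃ = 0.5238

rotate P by −φ1: (0.0663, -0.0760, -0.3659)
  A=0.0237, B=-0.3659, C=(l²−L²−A²−y'²−z²)/(2L)=-0.1031
  θ1 = atan2(B,A) + arccos(C/0.3667) = 0.3497
rotate P by −φ2: (-0.0990, -0.0194, -0.3659)
  A=0.1890, B=-0.3659, C=(l²−L²−A²−y'²−z²)/(2L)=-0.2518
  γ=atan2(-0.3659,0.1890)=-1.0941;  ψ=arccos(-0.6115)=2.2288;  θ2=γ+ψ≈1.1347
rotate P by −φ3: (0.0327, 0.0954, -0.3659)
  A cos θ + B sin θ = C:  0.0573·cos θ + -0.3659·sin θ = -0.1334
  θ3 = atan2(B,A) + arccos(C/0.3704) = 0.5238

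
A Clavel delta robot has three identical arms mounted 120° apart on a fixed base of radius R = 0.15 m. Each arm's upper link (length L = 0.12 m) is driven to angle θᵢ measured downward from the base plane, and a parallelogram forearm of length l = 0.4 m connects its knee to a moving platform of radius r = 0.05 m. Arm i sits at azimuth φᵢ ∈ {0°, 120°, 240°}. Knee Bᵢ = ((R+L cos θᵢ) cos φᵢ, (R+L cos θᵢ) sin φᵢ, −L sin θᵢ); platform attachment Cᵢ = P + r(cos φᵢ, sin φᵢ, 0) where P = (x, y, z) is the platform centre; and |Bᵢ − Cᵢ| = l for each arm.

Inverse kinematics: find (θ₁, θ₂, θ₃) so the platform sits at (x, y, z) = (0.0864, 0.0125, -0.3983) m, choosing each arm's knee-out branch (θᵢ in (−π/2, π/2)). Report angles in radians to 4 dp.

θ₁ = 0.1745, θ₂ = 0.6985, θ₃ = 0.7856

rotate P by −φ1: (0.0864, 0.0125, -0.3983)
  e−x'=0.0136;  (l²−L²−(e−x')²−y'²−z²)/2L = -0.0558
  √(A²+B²)=0.3985;  θ1 = -1.5367+1.7112 ≈ 0.1745
rotate P by −φ2: (-0.0324, -0.0811, -0.3983)
  e−x'=0.1324;  (l²−L²−(e−x')²−y'²−z²)/2L = -0.1547
  θ2 = atan2(B,A) + arccos(C/0.4197) = 0.6985
φ3=240.0° → target in arm frame (-0.0540, 0.0686)
  A=0.1540, B=-0.3983, C=(l²−L²−A²−y'²−z²)/(2L)=-0.1728
  √(A²+B²)=0.4270;  θ3 = -1.2018+1.9874 ≈ 0.7856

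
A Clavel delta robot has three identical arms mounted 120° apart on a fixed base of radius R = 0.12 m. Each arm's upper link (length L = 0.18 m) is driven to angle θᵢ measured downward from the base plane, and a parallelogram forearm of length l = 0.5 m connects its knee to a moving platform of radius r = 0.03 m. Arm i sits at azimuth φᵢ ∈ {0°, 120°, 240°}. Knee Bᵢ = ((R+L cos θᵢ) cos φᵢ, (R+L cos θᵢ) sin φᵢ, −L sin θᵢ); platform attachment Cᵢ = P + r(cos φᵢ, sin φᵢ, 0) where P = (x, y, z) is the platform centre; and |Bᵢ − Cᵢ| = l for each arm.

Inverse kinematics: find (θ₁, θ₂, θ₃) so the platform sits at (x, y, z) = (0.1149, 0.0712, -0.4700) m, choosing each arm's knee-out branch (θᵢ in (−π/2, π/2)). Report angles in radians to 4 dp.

θ₁ = 0.0002, θ₂ = 0.3495, θ₃ = 0.6982

φ1=0.0° → target in arm frame (0.1149, 0.0712)
  A=-0.0249, B=-0.4700, C=(l²−L²−A²−y'²−z²)/(2L)=-0.0250
  √(A²+B²)=0.4707;  θ1 = -1.6237+1.6239 ≈ 0.0002
rotate P by −φ2: (0.0042, -0.1351, -0.4700)
  A=0.0858, B=-0.4700, C=(l²−L²−A²−y'²−z²)/(2L)=-0.0803
  √(A²+B²)=0.4778;  θ2 = -1.3903+1.7397 ≈ 0.3495
φ3=240.0° → target in arm frame (-0.1191, 0.0639)
  A cos θ + B sin θ = C:  0.2091·cos θ + -0.4700·sin θ = -0.1420
  √(A²+B²)=0.5144;  θ3 = -1.1522+1.8504 ≈ 0.6982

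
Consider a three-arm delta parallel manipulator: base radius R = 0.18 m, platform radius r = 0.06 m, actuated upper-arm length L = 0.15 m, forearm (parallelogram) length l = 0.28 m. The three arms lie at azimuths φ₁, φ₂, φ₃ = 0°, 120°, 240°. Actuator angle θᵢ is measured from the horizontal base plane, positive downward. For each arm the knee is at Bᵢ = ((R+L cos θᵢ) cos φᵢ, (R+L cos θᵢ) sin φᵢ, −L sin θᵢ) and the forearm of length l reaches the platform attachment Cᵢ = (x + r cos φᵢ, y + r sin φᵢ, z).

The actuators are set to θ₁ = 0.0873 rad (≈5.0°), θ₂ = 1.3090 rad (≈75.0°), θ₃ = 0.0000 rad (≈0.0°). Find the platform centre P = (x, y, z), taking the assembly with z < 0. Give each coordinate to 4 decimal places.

φ1=0.0°: virtual centre (0.2694, 0.0000, -0.0131), radius l
φ2=120.0°: virtual centre (-0.0794, 0.1375, -0.1449), radius l
S3 = (0.2700·cos240.0°, 0.2700·sin240.0°, 0.0000) = (-0.1350, -0.2338, 0.0000)
|S₂|²−|S₁|² = -0.0265;  |S₃|²−|S₁|² = 0.0001
[-0.6977 0.2751 -0.2636]·P = -0.0265;  [-0.8089 -0.4677 0.0262]·P = 0.0001
Cramer: x(z) = 0.0226-0.2115z;  y(z) = -0.0393+0.4218z
sphere 1 gives Az²+Bz+C=0 with A=1.2227, B=0.0974, C=-0.0157;  B²−4AC=0.0865;  roots -0.1601, 0.0804;  negative root z = -0.1601
x = 0.0564, y = -0.1068

(0.0564, -0.1068, -0.1601)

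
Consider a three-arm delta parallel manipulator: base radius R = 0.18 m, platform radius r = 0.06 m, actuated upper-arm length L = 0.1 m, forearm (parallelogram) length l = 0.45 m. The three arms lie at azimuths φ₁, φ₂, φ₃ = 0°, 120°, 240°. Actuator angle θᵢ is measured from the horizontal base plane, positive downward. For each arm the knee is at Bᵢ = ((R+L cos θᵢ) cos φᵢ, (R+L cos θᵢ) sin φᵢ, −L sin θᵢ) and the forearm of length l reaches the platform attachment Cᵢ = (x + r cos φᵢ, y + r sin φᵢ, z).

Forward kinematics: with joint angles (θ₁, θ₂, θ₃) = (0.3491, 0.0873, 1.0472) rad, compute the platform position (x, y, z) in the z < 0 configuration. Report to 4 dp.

φ1=0.0°: virtual centre (0.2140, 0.0000, -0.0342), radius l
arm 2 at φ=120.0°: e+L cos θ2 = 0.2196;  O2 = (-0.1098, 0.1902, -0.0087)
arm 3 at φ=240.0°: e+L cos θ3 = 0.1700;  O3 = (-0.0850, -0.1472, -0.0866)
|O₂|²−|O₁|² = 0.0014;  |O₃|²−|O₁|² = -0.0106
linear system: -0.6476x+0.3804y = 0.0014−0.0510z; -0.5979x+-0.2944y = -0.0106−-0.1048z
Cramer: x(z) = 0.0086-0.0594z;  y(z) = 0.0183-0.2352z
into |P−O₁|² = l²: 1.0588z² + 0.0842z + -0.1588 = 0;  Δ = 0.6798;  z = -0.4291 or 0.3496 → z<0 root = -0.4291
x = 0.0342, y = 0.1192

(0.0342, 0.1192, -0.4291)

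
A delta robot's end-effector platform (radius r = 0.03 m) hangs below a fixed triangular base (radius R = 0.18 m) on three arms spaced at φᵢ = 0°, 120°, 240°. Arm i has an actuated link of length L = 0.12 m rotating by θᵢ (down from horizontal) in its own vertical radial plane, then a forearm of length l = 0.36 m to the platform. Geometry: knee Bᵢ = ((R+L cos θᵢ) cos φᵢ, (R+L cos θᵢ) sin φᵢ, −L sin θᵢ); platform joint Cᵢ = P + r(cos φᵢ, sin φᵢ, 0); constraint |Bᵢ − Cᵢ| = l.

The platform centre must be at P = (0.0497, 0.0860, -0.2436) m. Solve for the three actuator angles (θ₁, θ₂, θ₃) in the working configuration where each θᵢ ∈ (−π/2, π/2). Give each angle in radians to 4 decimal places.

arm 1 (φ=0.0°): x'=0.0497, y'=0.0860
  A cos θ + B sin θ = C:  0.1003·cos θ + -0.2436·sin θ = 0.1600
  θ1 = atan2(B,A) + arccos(C/0.2634) = -0.2622
rotate P by −φ2: (0.0496, -0.0860, -0.2436)
  A=0.1004, B=-0.2436, C=(l²−L²−A²−y'²−z²)/(2L)=0.1599
  γ=atan2(-0.2436,0.1004)=-1.1800;  ψ=arccos(0.6070)=0.9185;  θ2=γ+ψ≈-0.2614
arm 3 (φ=240.0°): x'=-0.0993, y'=0.0000
  A cos θ + B sin θ = C:  0.2493·cos θ + -0.2436·sin θ = -0.0263
  √(A²+B²)=0.3486;  θ3 = -0.7738+1.6462 ≈ 0.8725

θ₁ = -0.2622, θ₂ = -0.2614, θ₃ = 0.8725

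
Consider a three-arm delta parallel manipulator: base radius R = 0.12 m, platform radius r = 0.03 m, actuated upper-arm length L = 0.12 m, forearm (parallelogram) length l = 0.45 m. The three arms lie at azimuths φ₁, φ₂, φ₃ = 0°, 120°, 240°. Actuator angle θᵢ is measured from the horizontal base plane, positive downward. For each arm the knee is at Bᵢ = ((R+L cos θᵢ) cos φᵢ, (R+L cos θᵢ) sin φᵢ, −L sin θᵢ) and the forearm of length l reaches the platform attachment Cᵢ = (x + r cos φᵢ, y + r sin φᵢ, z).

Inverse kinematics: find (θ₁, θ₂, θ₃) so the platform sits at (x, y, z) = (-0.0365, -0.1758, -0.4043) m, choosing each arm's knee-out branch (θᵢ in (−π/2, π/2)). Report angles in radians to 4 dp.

θ₁ = 0.5240, θ₂ = 0.8731, θ₃ = -0.3487

φ1=0.0° → target in arm frame (-0.0365, -0.1758)
  A cos θ + B sin θ = C:  0.1265·cos θ + -0.4043·sin θ = -0.0928
  √(A²+B²)=0.4236;  θ1 = -1.2676+1.7916 ≈ 0.5240
φ2=120.0° → target in arm frame (-0.1340, 0.1195)
  e−x'=0.2240;  (l²−L²−(e−x')²−y'²−z²)/2L = -0.1659
  γ=atan2(-0.4043,0.2240)=-1.0649;  ψ=arccos(-0.3589)=1.9379;  θ2=γ+ψ≈0.8731
rotate P by −φ3: (0.1705, 0.0563, -0.4043)
  A=-0.0805, B=-0.4043, C=(l²−L²−A²−y'²−z²)/(2L)=0.0625
  √(A²+B²)=0.4122;  θ3 = -1.7673+1.4187 ≈ -0.3487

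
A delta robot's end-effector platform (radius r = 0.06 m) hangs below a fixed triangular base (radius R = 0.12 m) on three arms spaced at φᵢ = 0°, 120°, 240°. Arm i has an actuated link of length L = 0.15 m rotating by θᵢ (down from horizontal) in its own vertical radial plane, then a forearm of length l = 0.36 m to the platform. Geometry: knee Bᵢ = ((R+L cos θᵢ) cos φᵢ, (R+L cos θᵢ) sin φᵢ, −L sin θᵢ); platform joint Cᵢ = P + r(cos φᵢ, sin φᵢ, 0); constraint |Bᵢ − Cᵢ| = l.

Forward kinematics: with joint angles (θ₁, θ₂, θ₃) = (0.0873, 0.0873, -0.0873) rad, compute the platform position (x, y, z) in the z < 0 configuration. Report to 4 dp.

(-0.0123, -0.0213, -0.2959)

O1 = (0.2094·cos0.0°, 0.2094·sin0.0°, -0.0131) = (0.2094, 0.0000, -0.0131)
O2 = (0.2094·cos120.0°, 0.2094·sin120.0°, -0.0131) = (-0.1047, 0.1814, -0.0131)
φ3=240.0°: virtual centre (-0.1047, -0.1814, 0.0131), radius l
|O₂|²−|O₁|² = 0.0000;  |O₃|²−|O₁|² = 0.0000
[-0.6283 0.3627 0.0000]·P = 0.0000;  [-0.6283 -0.3627 0.0523]·P = 0.0000
Cramer: x(z) = 0.0000+0.0416z;  y(z) = 0.0000+0.0721z
into |P−O₁|² = l²: 1.0069z² + 0.0087z + -0.0856 = 0;  Δ = 0.3447;  z = -0.2959 or 0.2872 → z<0 root = -0.2959
x = -0.0123, y = -0.0213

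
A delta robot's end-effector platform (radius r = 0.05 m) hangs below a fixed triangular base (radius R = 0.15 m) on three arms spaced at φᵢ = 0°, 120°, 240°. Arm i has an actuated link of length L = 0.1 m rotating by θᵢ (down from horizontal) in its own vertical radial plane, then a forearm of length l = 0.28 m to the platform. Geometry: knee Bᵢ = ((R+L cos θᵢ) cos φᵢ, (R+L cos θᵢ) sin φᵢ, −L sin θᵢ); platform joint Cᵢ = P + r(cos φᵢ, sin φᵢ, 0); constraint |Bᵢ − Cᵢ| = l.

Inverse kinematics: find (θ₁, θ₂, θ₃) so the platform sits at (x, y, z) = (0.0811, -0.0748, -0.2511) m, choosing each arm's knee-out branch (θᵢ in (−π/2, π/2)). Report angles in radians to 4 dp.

rotate P by −φ1: (0.0811, -0.0748, -0.2511)
  A cos θ + B sin θ = C:  0.0189·cos θ + -0.2511·sin θ = -0.0030
  √(A²+B²)=0.2518;  θ1 = -1.4957+1.5828 ≈ 0.0871
rotate P by −φ2: (-0.1053, -0.0328, -0.2511)
  e−x'=0.2053;  (l²−L²−(e−x')²−y'²−z²)/2L = -0.1894
  γ=atan2(-0.2511,0.2053)=-0.8853;  ψ=arccos(-0.5841)=2.1945;  θ2=γ+ψ≈1.3092
rotate P by −φ3: (0.0242, 0.1076, -0.2511)
  A=0.0758, B=-0.2511, C=(l²−L²−A²−y'²−z²)/(2L)=-0.0599
  θ3 = atan2(B,A) + arccos(C/0.2623) = 0.5234

θ₁ = 0.0871, θ₂ = 1.3092, θ₃ = 0.5234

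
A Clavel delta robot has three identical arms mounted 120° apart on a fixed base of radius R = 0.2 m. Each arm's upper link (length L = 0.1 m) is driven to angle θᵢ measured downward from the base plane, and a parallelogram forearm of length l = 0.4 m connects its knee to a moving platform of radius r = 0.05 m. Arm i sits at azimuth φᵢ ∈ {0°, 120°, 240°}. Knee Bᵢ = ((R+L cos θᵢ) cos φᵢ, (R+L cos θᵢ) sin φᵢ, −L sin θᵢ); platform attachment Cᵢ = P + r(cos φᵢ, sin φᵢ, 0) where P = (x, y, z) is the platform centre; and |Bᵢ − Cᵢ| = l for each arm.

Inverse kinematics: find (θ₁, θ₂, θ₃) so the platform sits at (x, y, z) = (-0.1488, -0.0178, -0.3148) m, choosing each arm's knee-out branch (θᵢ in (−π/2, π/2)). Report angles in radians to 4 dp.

φ1=0.0° → target in arm frame (-0.1488, -0.0178)
  A cos θ + B sin θ = C:  0.2988·cos θ + -0.3148·sin θ = -0.1935
  √(A²+B²)=0.4340;  θ1 = -0.8115+2.0329 ≈ 1.2214
arm 2 (φ=120.0°): x'=0.0590, y'=0.1378
  A=0.0910, B=-0.3148, C=(l²−L²−A²−y'²−z²)/(2L)=0.1182
  θ2 = atan2(B,A) + arccos(C/0.3277) = -0.0875
rotate P by −φ3: (0.0898, -0.1200, -0.3148)
  A cos θ + B sin θ = C:  0.0602·cos θ + -0.3148·sin θ = 0.1644
  γ=atan2(-0.3148,0.0602)=-1.3819;  ψ=arccos(0.5131)=1.0321;  θ3=γ+ψ≈-0.3498

θ₁ = 1.2214, θ₂ = -0.0875, θ₃ = -0.3498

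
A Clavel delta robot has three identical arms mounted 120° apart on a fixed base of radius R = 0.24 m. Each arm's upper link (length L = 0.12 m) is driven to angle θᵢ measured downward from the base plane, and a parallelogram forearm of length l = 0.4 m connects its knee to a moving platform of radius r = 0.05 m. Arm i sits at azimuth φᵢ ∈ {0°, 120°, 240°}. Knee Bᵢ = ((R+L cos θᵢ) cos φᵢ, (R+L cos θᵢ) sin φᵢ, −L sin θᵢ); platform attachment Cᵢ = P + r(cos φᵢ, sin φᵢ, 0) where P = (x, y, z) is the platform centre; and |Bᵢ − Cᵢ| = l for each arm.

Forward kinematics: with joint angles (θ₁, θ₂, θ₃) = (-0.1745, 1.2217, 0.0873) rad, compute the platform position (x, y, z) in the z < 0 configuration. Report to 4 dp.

arm 1 at φ=0.0°: (R−r)+L cos θ1 = 0.3082;  S1 = (0.3082, 0.0000, 0.0208)
S2 = (0.2310·cos120.0°, 0.2310·sin120.0°, -0.1128) = (-0.1155, 0.2001, -0.1128)
arm 3 at φ=240.0°: (R−r)+L cos θ3 = 0.3095;  S3 = (-0.1548, -0.2681, -0.0105)
eliminate P² terms by subtracting sphere 1 from 2 and 3
[-0.8474 0.4002 -0.2672]·P = -0.0293;  [-0.9259 -0.5361 -0.0626]·P = 0.0005
Cramer: x(z) = 0.0188-0.2040z;  y(z) = -0.0334+0.2356z
into |P−S₁|² = l²: 1.0971z² + 0.0607z + -0.0747 = 0;  Δ = 0.3315;  z = -0.2901 or 0.2348 → z<0 root = -0.2901
x = 0.0780, y = -0.1018

(0.0780, -0.1018, -0.2901)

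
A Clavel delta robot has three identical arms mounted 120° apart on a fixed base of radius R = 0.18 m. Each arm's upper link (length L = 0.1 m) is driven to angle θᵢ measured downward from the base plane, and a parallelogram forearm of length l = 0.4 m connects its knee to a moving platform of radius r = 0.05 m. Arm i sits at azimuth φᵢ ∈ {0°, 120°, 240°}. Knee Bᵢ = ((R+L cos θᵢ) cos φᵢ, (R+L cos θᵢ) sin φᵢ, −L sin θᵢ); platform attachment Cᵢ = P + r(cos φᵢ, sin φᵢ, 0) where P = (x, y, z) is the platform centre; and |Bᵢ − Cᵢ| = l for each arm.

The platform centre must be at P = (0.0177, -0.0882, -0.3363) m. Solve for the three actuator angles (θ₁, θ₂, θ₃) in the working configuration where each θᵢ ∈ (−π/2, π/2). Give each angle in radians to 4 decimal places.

arm 1 (φ=0.0°): x'=0.0177, y'=-0.0882
  A cos θ + B sin θ = C:  0.1123·cos θ + -0.3363·sin θ = 0.0826
  θ1 = atan2(B,A) + arccos(C/0.3546) = 0.0873
rotate P by −φ2: (-0.0852, 0.0288, -0.3363)
  A cos θ + B sin θ = C:  0.2152·cos θ + -0.3363·sin θ = -0.0513
  γ=atan2(-0.3363,0.2152)=-1.0015;  ψ=arccos(-0.1284)=1.6995;  θ2=γ+ψ≈0.6980
rotate P by −φ3: (0.0675, 0.0594, -0.3363)
  A=0.0625, B=-0.3363, C=(l²−L²−A²−y'²−z²)/(2L)=0.1473
  θ3 = atan2(B,A) + arccos(C/0.3421) = -0.2617

θ₁ = 0.0873, θ₂ = 0.6980, θ₃ = -0.2617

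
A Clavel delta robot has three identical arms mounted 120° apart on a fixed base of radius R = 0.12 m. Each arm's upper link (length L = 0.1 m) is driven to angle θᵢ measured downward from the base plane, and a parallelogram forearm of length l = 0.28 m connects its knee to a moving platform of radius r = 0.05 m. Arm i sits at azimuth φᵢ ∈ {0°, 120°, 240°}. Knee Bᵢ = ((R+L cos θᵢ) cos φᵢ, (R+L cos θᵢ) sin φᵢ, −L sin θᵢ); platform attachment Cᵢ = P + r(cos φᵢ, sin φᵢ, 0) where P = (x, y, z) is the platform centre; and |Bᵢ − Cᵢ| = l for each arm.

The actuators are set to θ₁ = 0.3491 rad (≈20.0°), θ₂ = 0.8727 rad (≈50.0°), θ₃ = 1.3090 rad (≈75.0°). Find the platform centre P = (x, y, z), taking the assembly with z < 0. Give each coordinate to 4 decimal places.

(0.0901, 0.0522, -0.2992)

arm 1 at φ=0.0°: ρ1 = 0.1640;  O1 = (0.1640, 0.0000, -0.0342)
arm 2 at φ=120.0°: ρ2 = 0.1343;  O2 = (-0.0671, 0.1163, -0.0766)
φ3=240.0°: virtual centre (-0.0479, -0.0830, -0.0966), radius l
eliminate P² terms by subtracting sphere 1 from 2 and 3
[-0.4622 0.2326 -0.0848]·P = -0.0042;  [-0.4238 -0.1661 -0.1248]·P = -0.0095
Cramer: x(z) = 0.0166-0.2458z;  y(z) = 0.0151-0.1239z
into |P−O₁|² = l²: 1.0758z² + 0.1371z + -0.0553 = 0;  Δ = 0.2567;  z = -0.2992 or 0.1717 → z<0 root = -0.2992
x = 0.0901, y = 0.0522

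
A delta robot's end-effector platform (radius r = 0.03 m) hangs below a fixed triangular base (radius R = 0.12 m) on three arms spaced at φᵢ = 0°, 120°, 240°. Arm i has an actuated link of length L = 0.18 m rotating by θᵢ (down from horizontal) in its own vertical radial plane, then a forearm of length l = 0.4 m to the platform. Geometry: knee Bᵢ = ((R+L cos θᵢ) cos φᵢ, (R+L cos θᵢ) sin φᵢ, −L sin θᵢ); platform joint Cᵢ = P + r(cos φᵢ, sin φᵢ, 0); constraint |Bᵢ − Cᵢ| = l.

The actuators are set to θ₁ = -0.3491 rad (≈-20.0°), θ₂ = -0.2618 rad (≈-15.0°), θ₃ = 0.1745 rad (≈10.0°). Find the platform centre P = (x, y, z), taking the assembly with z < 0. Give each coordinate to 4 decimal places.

(0.0350, 0.0444, -0.2668)

centre 1 = (0.2591·cos0.0°, 0.2591·sin0.0°, 0.0616) = (0.2591, 0.0000, 0.0616)
arm 2 at φ=120.0°: (R−r)+L cos θ2 = 0.2639;  centre 2 = (-0.1319, 0.2285, 0.0466)
φ3=240.0°: virtual centre (-0.1336, -0.2315, -0.0313), radius l
|centre ₂|²−|centre ₁|² = 0.0009;  |centre ₃|²−|centre ₁|² = 0.0015
linear system: -0.7822x+0.4570y = 0.0009−-0.0300z; -0.7856x+-0.4629y = 0.0015−-0.1856z
Cramer: x(z) = -0.0015-0.1369z;  y(z) = -0.0007-0.1687z
quadratic in z: (1.0472)z²+(-0.0516)z+(-0.0883)=0, √Δ=0.6103 → z ∈ {-0.2668, 0.3160}; z = -0.2668 (taking z<0)
x = 0.0350, y = 0.0444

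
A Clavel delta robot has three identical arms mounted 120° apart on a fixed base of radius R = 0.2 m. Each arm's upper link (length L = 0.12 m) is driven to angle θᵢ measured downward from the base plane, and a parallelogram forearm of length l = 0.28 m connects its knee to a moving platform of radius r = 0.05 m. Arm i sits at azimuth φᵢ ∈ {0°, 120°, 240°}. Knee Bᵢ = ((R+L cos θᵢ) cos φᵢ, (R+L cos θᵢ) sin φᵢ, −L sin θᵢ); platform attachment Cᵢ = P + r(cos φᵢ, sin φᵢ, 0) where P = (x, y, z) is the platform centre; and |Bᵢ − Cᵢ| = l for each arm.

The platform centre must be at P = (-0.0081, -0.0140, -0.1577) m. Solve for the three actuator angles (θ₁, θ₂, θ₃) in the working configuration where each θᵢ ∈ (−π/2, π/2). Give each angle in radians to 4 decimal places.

rotate P by −φ1: (-0.0081, -0.0140, -0.1577)
  A cos θ + B sin θ = C:  0.1581·cos θ + -0.1577·sin θ = 0.0581
  θ1 = atan2(B,A) + arccos(C/0.2233) = 0.5235
rotate P by −φ2: (-0.0081, 0.0140, -0.1577)
  A=0.1581, B=-0.1577, C=(l²−L²−A²−y'²−z²)/(2L)=0.0581
  γ=atan2(-0.1577,0.1581)=-0.7842;  ψ=arccos(0.2603)=1.3075;  θ2=γ+ψ≈0.5233
arm 3 (φ=240.0°): x'=0.0162, y'=0.0000
  A=0.1338, B=-0.1577, C=(l²−L²−A²−y'²−z²)/(2L)=0.0884
  θ3 = atan2(B,A) + arccos(C/0.2068) = 0.2619

θ₁ = 0.5235, θ₂ = 0.5233, θ₃ = 0.2619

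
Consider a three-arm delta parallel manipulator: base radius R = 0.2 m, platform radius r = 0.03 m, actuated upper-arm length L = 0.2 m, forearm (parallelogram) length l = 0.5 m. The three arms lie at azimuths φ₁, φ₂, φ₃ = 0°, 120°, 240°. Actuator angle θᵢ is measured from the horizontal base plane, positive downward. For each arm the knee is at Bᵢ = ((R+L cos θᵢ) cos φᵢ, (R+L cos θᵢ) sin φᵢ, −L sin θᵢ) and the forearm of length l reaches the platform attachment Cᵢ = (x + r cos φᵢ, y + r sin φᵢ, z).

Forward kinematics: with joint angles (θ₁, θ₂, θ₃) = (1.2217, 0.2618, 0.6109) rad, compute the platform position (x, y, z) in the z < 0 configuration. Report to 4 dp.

(-0.1650, 0.0541, -0.4783)

arm 1 at φ=0.0°: ρ1 = 0.2384;  S1 = (0.2384, 0.0000, -0.1879)
S2 = (0.3632·cos120.0°, 0.3632·sin120.0°, -0.0518) = (-0.1816, 0.3145, -0.0518)
arm 3 at φ=240.0°: ρ3 = 0.3338;  S3 = (-0.1669, -0.2891, -0.1147)
eliminate P² terms by subtracting sphere 1 from 2 and 3
linear system: -0.8400x+0.6291y = 0.0424−0.2723z; -0.8106x+-0.5782y = 0.0324−0.1464z
det = 0.9956;  x = -0.0451+0.2507z,  y = 0.0072+-0.0982z
into |P−S₁|² = l²: 1.0725z² + 0.2323z + -0.1342 = 0;  Δ = 0.6298;  z = -0.4783 or 0.2617 → z<0 root = -0.4783
x = -0.1650, y = 0.0541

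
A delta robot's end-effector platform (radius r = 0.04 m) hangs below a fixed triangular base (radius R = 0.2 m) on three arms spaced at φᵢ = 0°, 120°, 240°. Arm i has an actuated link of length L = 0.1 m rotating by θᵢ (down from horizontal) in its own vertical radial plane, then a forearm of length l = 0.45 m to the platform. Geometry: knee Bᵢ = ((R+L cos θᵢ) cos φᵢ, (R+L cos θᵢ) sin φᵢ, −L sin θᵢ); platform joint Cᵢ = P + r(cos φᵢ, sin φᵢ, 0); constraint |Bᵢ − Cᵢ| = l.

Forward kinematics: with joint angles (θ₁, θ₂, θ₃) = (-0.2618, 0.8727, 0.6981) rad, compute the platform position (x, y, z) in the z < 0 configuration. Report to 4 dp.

O1 = (0.2566·cos0.0°, 0.2566·sin0.0°, 0.0259) = (0.2566, 0.0000, 0.0259)
φ2=120.0°: virtual centre (-0.1121, 0.1942, -0.0766), radius l
O3 = (0.2366·cos240.0°, 0.2366·sin240.0°, -0.0643) = (-0.1183, -0.2049, -0.0643)
subtract pairs → two planes through P
plane₁₂: -0.7375x+0.3885y+-0.2050z = -0.0103
det = 0.5935;  x = 0.0113+-0.2596z,  y = -0.0051+0.0349z
quadratic in z: (1.0686)z²+(0.0752)z+(-0.1416)=0, √Δ=0.7817 → z ∈ {-0.4010, 0.3306}; z = -0.4010 (taking z<0)
x = 0.1154, y = -0.0191

(0.1154, -0.0191, -0.4010)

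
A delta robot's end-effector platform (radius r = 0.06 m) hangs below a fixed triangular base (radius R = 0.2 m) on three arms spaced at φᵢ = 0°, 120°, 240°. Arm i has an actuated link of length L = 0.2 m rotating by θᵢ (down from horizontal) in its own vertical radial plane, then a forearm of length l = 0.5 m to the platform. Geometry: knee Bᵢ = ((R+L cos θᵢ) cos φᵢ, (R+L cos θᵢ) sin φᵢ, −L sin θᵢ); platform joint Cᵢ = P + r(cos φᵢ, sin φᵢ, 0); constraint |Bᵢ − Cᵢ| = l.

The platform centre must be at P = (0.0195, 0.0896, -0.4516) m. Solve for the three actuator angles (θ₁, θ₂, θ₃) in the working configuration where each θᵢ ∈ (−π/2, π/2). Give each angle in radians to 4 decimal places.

rotate P by −φ1: (0.0195, 0.0896, -0.4516)
  A cos θ + B sin θ = C:  0.1205·cos θ + -0.4516·sin θ = -0.0412
  γ=atan2(-0.4516,0.1205)=-1.3100;  ψ=arccos(-0.0882)=1.6591;  θ1=γ+ψ≈0.3491
rotate P by −φ2: (0.0678, -0.0617, -0.4516)
  A cos θ + B sin θ = C:  0.0722·cos θ + -0.4516·sin θ = -0.0074
  γ=atan2(-0.4516,0.0722)=-1.4124;  ψ=arccos(-0.0161)=1.5869;  θ2=γ+ψ≈0.1746
φ3=240.0° → target in arm frame (-0.0873, -0.0279)
  e−x'=0.2273;  (l²−L²−(e−x')²−y'²−z²)/2L = -0.1160
  θ3 = atan2(B,A) + arccos(C/0.5056) = 0.6979

θ₁ = 0.3491, θ₂ = 0.1746, θ₃ = 0.6979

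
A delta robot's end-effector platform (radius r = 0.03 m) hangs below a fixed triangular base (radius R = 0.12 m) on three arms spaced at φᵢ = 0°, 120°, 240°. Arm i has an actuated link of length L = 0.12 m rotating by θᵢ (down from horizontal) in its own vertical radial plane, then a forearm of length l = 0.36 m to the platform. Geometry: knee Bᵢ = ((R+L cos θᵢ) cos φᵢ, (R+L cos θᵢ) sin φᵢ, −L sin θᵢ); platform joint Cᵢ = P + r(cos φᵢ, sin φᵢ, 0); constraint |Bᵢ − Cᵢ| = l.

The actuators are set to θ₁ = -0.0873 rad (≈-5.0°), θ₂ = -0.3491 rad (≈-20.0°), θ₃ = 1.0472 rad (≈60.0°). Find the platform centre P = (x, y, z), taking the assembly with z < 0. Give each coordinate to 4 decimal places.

φ1=0.0°: virtual centre (0.2095, 0.0000, 0.0105), radius l
arm 2 at φ=120.0°: (R−r)+L cos θ2 = 0.2028;  S2 = (-0.1014, 0.1756, 0.0410)
S3 = (0.1500·cos240.0°, 0.1500·sin240.0°, -0.1039) = (-0.0750, -0.1299, -0.1039)
eliminate P² terms by subtracting sphere 1 from 2 and 3
linear system: -0.6218x+0.3512y = -0.0012−0.0612z; -0.5691x+-0.2598y = -0.0107−-0.2288z
det = 0.3614;  x = 0.0113+-0.1783z,  y = 0.0165+-0.4899z
into |P−S₁|² = l²: 1.2718z² + 0.0336z + -0.0899 = 0;  Δ = 0.4586;  z = -0.2794 or 0.2530 → z<0 root = -0.2794
x = 0.0611, y = 0.1534

(0.0611, 0.1534, -0.2794)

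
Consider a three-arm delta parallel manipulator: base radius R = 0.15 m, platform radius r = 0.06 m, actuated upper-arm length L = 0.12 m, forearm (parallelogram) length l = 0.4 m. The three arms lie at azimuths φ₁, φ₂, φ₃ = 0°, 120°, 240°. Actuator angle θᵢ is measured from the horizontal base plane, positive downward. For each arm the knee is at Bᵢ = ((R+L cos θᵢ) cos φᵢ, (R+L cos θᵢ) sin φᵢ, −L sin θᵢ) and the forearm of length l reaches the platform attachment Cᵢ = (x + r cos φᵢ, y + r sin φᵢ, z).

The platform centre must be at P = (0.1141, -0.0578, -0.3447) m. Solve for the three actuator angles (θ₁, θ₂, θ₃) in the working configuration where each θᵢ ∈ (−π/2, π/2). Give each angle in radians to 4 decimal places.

arm 1 (φ=0.0°): x'=0.1141, y'=-0.0578
  e−x'=-0.0241;  (l²−L²−(e−x')²−y'²−z²)/2L = 0.0953
  γ=atan2(-0.3447,-0.0241)=-1.6406;  ψ=arccos(0.2757)=1.2915;  θ1=γ+ψ≈-0.3491
arm 2 (φ=120.0°): x'=-0.1071, y'=-0.0699
  A=0.1971, B=-0.3447, C=(l²−L²−A²−y'²−z²)/(2L)=-0.0707
  √(A²+B²)=0.3971;  θ2 = -1.0514+1.7497 ≈ 0.6983
φ3=240.0° → target in arm frame (-0.0070, 0.1277)
  e−x'=0.0970;  (l²−L²−(e−x')²−y'²−z²)/2L = 0.0044
  γ=atan2(-0.3447,0.0970)=-1.2965;  ψ=arccos(0.0124)=1.5584;  θ3=γ+ψ≈0.2619

θ₁ = -0.3491, θ₂ = 0.6983, θ₃ = 0.2619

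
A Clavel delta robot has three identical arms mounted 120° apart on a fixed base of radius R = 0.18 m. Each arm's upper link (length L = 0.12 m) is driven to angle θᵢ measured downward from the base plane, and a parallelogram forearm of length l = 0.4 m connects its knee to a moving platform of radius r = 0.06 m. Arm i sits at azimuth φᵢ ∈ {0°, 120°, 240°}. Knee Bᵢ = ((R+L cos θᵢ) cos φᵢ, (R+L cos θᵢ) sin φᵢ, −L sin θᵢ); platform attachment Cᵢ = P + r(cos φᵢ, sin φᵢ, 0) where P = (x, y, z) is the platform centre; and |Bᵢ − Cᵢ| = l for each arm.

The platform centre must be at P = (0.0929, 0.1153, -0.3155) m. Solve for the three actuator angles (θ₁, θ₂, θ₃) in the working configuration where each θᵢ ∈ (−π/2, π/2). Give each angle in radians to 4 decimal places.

θ₁ = -0.3494, θ₂ = -0.0877, θ₃ = 0.9600

rotate P by −φ1: (0.0929, 0.1153, -0.3155)
  A=0.0271, B=-0.3155, C=(l²−L²−A²−y'²−z²)/(2L)=0.1335
  θ1 = atan2(B,A) + arccos(C/0.3167) = -0.3494
φ2=120.0° → target in arm frame (0.0534, -0.1381)
  A cos θ + B sin θ = C:  0.0666·cos θ + -0.3155·sin θ = 0.0940
  θ2 = atan2(B,A) + arccos(C/0.3225) = -0.0877
rotate P by −φ3: (-0.1463, 0.0228, -0.3155)
  e−x'=0.2663;  (l²−L²−(e−x')²−y'²−z²)/2L = -0.1057
  γ=atan2(-0.3155,0.2663)=-0.8698;  ψ=arccos(-0.2561)=1.8298;  θ3=γ+ψ≈0.9600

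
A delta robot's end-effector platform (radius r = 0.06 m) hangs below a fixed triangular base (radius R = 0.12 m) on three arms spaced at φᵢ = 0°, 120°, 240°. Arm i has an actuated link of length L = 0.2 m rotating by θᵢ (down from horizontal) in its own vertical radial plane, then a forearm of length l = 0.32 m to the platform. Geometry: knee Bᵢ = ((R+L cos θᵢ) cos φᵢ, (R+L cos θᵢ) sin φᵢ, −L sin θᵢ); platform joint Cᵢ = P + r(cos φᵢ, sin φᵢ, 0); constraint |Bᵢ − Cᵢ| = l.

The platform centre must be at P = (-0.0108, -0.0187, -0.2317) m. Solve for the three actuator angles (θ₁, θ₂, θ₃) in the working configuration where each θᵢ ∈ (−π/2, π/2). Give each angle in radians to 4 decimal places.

rotate P by −φ1: (-0.0108, -0.0187, -0.2317)
  e−x'=0.0708;  (l²−L²−(e−x')²−y'²−z²)/2L = 0.0084
  γ=atan2(-0.2317,0.0708)=-1.2742;  ψ=arccos(0.0346)=1.5362;  θ1=γ+ψ≈0.2620
φ2=120.0° → target in arm frame (-0.0108, 0.0187)
  e−x'=0.0708;  (l²−L²−(e−x')²−y'²−z²)/2L = 0.0084
  θ2 = atan2(B,A) + arccos(C/0.2423) = 0.2619
φ3=240.0° → target in arm frame (0.0216, 0.0000)
  A=0.0384, B=-0.2317, C=(l²−L²−A²−y'²−z²)/(2L)=0.0181
  γ=atan2(-0.2317,0.0384)=-1.4065;  ψ=arccos(0.0771)=1.4937;  θ3=γ+ψ≈0.0871

θ₁ = 0.2620, θ₂ = 0.2619, θ₃ = 0.0871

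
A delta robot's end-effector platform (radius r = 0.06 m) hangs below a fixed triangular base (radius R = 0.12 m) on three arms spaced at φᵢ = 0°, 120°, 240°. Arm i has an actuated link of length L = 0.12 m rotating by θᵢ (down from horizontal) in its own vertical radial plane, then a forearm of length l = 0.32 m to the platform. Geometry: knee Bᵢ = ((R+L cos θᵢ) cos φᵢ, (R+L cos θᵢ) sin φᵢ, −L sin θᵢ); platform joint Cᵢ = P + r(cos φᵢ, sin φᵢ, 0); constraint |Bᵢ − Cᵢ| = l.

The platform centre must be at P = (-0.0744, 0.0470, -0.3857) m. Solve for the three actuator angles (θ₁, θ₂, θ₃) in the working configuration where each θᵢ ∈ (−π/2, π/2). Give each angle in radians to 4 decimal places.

rotate P by −φ1: (-0.0744, 0.0470, -0.3857)
  e−x'=0.1344;  (l²−L²−(e−x')²−y'²−z²)/2L = -0.3377
  √(A²+B²)=0.4084;  θ1 = -1.2355+2.5440 ≈ 1.3085
arm 2 (φ=120.0°): x'=0.0779, y'=0.0409
  e−x'=-0.0179;  (l²−L²−(e−x')²−y'²−z²)/2L = -0.2615
  θ2 = atan2(B,A) + arccos(C/0.3861) = 0.6977
arm 3 (φ=240.0°): x'=-0.0035, y'=-0.0879
  e−x'=0.0635;  (l²−L²−(e−x')²−y'²−z²)/2L = -0.3022
  γ=atan2(-0.3857,0.0635)=-1.4076;  ψ=arccos(-0.7731)=2.4545;  θ3=γ+ψ≈1.0469

θ₁ = 1.3085, θ₂ = 0.6977, θ₃ = 1.0469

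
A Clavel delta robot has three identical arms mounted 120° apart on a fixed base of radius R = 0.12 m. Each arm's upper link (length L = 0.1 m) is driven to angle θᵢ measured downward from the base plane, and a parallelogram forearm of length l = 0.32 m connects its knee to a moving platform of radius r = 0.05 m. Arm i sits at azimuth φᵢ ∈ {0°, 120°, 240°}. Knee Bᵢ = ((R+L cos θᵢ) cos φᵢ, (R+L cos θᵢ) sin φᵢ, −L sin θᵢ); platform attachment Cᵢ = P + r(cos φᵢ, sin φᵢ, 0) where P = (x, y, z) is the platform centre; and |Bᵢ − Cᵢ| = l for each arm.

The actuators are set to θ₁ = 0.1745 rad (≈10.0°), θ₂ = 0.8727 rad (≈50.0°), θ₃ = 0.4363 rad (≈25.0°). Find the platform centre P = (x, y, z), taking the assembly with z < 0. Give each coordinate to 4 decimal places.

φ1=0.0°: virtual centre (0.1685, 0.0000, -0.0174), radius l
centre 2 = (0.1343·cos120.0°, 0.1343·sin120.0°, -0.0766) = (-0.0671, 0.1163, -0.0766)
arm 3 at φ=240.0°: (R−r)+L cos θ3 = 0.1606;  centre 3 = (-0.0803, -0.1391, -0.0423)
|centre ₂|²−|centre ₁|² = -0.0048;  |centre ₃|²−|centre ₁|² = -0.0011
plane₁₂: -0.4712x+0.2326y+-0.1185z = -0.0048
Cramer: x(z) = 0.0064-0.1805z;  y(z) = -0.0076+0.1438z
quadratic in z: (1.0532)z²+(0.0910)z+(-0.0758)=0, √Δ=0.5723 → z ∈ {-0.3149, 0.2285}; z = -0.3149 (taking z<0)
x = 0.0633, y = -0.0528

(0.0633, -0.0528, -0.3149)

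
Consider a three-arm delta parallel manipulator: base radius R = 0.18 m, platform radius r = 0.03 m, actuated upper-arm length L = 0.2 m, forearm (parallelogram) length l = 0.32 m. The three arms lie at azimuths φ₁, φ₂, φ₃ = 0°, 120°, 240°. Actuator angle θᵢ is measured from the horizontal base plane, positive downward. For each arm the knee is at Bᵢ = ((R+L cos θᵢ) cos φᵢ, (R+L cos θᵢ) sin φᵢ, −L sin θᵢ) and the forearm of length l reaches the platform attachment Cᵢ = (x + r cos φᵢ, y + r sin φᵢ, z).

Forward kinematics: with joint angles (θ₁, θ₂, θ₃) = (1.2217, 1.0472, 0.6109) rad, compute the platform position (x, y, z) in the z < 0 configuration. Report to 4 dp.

φ1=0.0°: virtual centre (0.2184, 0.0000, -0.1879), radius l
S2 = (0.2500·cos120.0°, 0.2500·sin120.0°, -0.1732) = (-0.1250, 0.2165, -0.1732)
S3 = (0.3138·cos240.0°, 0.3138·sin240.0°, -0.1147) = (-0.1569, -0.2718, -0.1147)
subtract pairs → two planes through P
[-0.6868 0.4330 0.0295]·P = 0.0095;  [-0.7506 -0.5436 0.1464]·P = 0.0286
Cramer: x(z) = -0.0251+0.1137z;  y(z) = -0.0180+0.1123z
quadratic in z: (1.0256)z²+(0.3164)z+(-0.0074)=0, √Δ=0.3615 → z ∈ {-0.3305, 0.0220}; z = -0.3305 (taking z<0)
x = -0.0627, y = -0.0551

(-0.0627, -0.0551, -0.3305)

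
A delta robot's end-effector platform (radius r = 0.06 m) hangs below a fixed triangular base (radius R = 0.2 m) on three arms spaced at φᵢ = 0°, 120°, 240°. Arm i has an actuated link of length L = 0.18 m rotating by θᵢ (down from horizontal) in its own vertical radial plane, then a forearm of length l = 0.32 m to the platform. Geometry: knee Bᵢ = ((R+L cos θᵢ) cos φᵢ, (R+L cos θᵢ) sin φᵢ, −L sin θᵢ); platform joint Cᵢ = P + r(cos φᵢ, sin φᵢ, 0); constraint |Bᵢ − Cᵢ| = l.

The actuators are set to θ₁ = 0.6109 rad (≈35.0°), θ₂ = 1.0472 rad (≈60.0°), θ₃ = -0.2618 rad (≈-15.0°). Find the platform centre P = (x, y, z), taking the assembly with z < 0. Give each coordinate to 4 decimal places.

O1 = (0.2874·cos0.0°, 0.2874·sin0.0°, -0.1032) = (0.2874, 0.0000, -0.1032)
φ2=120.0°: virtual centre (-0.1150, 0.1992, -0.1559), radius l
O3 = (0.3139·cos240.0°, 0.3139·sin240.0°, 0.0466) = (-0.1569, -0.2718, 0.0466)
eliminate P² terms by subtracting sphere 1 from 2 and 3
linear system: -0.8049x+0.3984y = -0.0161−-0.1053z; -0.8888x+-0.5436y = 0.0074−0.2997z
det = 0.7916;  x = 0.0073+0.0785z,  y = -0.0256+0.4229z
into |P−O₁|² = l²: 1.1850z² + 0.1409z + -0.0126 = 0;  Δ = 0.0797;  z = -0.1785 or 0.0596 → z<0 root = -0.1785
x = -0.0067, y = -0.1011

(-0.0067, -0.1011, -0.1785)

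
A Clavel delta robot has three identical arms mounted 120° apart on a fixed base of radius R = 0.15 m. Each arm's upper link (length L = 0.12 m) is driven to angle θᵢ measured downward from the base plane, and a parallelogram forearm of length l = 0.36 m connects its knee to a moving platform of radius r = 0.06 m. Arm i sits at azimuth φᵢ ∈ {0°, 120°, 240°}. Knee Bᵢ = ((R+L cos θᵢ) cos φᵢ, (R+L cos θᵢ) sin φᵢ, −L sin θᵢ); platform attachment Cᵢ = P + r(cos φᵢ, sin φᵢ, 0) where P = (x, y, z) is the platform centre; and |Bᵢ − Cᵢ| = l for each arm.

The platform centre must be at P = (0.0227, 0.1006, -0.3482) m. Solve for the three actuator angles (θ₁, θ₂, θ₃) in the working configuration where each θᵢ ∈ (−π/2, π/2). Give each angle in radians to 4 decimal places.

θ₁ = 0.4365, θ₂ = 0.1744, θ₃ = 0.9599

arm 1 (φ=0.0°): x'=0.0227, y'=0.1006
  A=0.0673, B=-0.3482, C=(l²−L²−A²−y'²−z²)/(2L)=-0.0862
  γ=atan2(-0.3482,0.0673)=-1.3799;  ψ=arccos(-0.2431)=1.8164;  θ1=γ+ψ≈0.4365
rotate P by −φ2: (0.0758, -0.0700, -0.3482)
  A=0.0142, B=-0.3482, C=(l²−L²−A²−y'²−z²)/(2L)=-0.0464
  γ=atan2(-0.3482,0.0142)=-1.5300;  ψ=arccos(-0.1332)=1.7044;  θ2=γ+ψ≈0.1744
rotate P by −φ3: (-0.0985, -0.0306, -0.3482)
  A=0.1885, B=-0.3482, C=(l²−L²−A²−y'²−z²)/(2L)=-0.1771
  √(A²+B²)=0.3959;  θ3 = -1.0747+2.0345 ≈ 0.9599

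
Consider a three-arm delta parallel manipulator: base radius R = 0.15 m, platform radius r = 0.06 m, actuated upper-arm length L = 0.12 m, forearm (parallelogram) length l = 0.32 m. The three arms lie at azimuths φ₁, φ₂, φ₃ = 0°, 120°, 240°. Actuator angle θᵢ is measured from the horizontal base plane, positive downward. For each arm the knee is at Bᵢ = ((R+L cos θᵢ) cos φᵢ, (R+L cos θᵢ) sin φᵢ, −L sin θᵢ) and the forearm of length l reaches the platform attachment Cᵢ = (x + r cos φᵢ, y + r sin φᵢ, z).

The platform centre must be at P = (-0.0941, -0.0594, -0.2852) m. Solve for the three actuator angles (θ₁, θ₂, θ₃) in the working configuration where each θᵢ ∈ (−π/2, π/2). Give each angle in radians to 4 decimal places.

θ₁ = 0.9604, θ₂ = 0.5237, θ₃ = -0.0868

φ1=0.0° → target in arm frame (-0.0941, -0.0594)
  A=0.1841, B=-0.2852, C=(l²−L²−A²−y'²−z²)/(2L)=-0.1282
  γ=atan2(-0.2852,0.1841)=-0.9976;  ψ=arccos(-0.3776)=1.9580;  θ1=γ+ψ≈0.9604
rotate P by −φ2: (-0.0044, 0.1112, -0.2852)
  e−x'=0.0944;  (l²−L²−(e−x')²−y'²−z²)/2L = -0.0609
  θ2 = atan2(B,A) + arccos(C/0.3004) = 0.5237
arm 3 (φ=240.0°): x'=0.0985, y'=-0.0518
  A=-0.0085, B=-0.2852, C=(l²−L²−A²−y'²−z²)/(2L)=0.0163
  √(A²+B²)=0.2853;  θ3 = -1.6006+1.5137 ≈ -0.0868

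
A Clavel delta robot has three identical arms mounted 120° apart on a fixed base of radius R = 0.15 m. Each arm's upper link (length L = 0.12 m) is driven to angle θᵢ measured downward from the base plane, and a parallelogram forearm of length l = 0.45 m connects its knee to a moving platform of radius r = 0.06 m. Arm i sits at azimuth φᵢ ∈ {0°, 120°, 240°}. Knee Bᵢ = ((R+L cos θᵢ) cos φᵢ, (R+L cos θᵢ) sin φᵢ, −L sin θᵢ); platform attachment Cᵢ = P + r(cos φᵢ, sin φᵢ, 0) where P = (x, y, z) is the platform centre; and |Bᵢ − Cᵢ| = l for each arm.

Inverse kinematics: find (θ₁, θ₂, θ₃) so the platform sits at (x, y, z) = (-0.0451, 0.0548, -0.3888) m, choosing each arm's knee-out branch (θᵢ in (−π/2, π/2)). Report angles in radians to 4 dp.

θ₁ = 0.1750, θ₂ = -0.3488, θ₃ = 0.0875

arm 1 (φ=0.0°): x'=-0.0451, y'=0.0548
  A cos θ + B sin θ = C:  0.1351·cos θ + -0.3888·sin θ = 0.0653
  θ1 = atan2(B,A) + arccos(C/0.4116) = 0.1750
φ2=120.0° → target in arm frame (0.0700, 0.0117)
  e−x'=0.0200;  (l²−L²−(e−x')²−y'²−z²)/2L = 0.1517
  γ=atan2(-0.3888,0.0200)=-1.5194;  ψ=arccos(0.3896)=1.1706;  θ2=γ+ψ≈-0.3488
φ3=240.0° → target in arm frame (-0.0249, -0.0665)
  A=0.1149, B=-0.3888, C=(l²−L²−A²−y'²−z²)/(2L)=0.0805
  θ3 = atan2(B,A) + arccos(C/0.4054) = 0.0875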